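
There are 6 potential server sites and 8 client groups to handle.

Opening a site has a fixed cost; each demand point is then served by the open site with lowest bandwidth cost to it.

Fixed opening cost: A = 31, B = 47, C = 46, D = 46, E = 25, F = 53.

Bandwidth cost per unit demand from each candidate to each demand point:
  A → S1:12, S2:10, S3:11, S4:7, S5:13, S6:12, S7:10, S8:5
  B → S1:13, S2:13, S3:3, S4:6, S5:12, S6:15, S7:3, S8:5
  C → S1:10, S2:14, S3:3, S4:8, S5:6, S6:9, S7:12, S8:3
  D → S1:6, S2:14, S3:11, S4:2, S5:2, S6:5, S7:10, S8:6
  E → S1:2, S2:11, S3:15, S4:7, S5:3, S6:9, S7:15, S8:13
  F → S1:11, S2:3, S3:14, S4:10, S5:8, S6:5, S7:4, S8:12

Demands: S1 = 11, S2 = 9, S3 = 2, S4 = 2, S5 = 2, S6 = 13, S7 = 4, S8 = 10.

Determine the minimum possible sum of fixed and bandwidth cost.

Open {C, E, F}: assign each demand point to its cheapest open site.
  S1→E 11×2=22, S2→F 9×3=27, S3→C 2×3=6, S4→E 2×7=14, S5→E 2×3=6, S6→F 13×5=65, S7→F 4×4=16, S8→C 10×3=30
  bandwidth cost 186, fixed 124 → total 310.
Compare {B, E, F}: bandwidth cost 200 + fixed 125 = 325.
Compare {A, E, F}: bandwidth cost 222 + fixed 109 = 331.
Compare {A, C, E, F}: bandwidth cost 186 + fixed 155 = 341.
All other subsets cost ≥ 325. Minimum total cost: 310.

310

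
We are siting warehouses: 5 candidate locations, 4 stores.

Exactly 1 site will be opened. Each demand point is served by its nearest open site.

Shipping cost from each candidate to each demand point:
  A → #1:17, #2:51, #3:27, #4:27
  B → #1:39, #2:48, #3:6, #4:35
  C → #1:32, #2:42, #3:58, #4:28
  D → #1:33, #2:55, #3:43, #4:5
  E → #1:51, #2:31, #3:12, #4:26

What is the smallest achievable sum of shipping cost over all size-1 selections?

Open {E}.
  #1→E 51, #2→E 31, #3→E 12, #4→E 26  ⇒ total 120.
Compare {A}: total 122.
Compare {B}: total 128.
No size-1 selection does better; minimum is 120.

120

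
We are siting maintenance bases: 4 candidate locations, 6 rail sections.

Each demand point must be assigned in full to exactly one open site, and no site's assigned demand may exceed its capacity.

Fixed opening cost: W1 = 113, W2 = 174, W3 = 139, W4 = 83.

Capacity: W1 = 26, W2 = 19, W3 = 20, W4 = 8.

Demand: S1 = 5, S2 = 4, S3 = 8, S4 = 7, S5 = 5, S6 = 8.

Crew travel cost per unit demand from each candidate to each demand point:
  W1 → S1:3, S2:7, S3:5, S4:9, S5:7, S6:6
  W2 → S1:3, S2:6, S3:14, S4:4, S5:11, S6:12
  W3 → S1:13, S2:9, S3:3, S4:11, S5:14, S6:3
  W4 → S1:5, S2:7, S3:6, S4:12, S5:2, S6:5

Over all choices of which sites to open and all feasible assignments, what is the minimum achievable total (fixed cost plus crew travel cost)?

441

Open {W1, W3}; cheapest assignment that respects the capacities:
  W1 (cap 26, load 21): S1, S2, S4, S5 — cost 5×3 + 4×7 + 7×9 + 5×7 = 141
  W3 (cap 20, load 16): S3, S6 — cost 8×3 + 8×3 = 48
  Shipping 189, fixed 252 → total 441.
  Any other capacity-feasible assignment to {W1, W3} ships for at least 189.
Compare {W1, W2}: its best feasible assignment gives total 477.
Compare {W2, W3}: its best feasible assignment gives total 495.
Every other set of open sites that can feasibly serve all demand totals ≥ 477 even under its best assignment. Minimum: 441.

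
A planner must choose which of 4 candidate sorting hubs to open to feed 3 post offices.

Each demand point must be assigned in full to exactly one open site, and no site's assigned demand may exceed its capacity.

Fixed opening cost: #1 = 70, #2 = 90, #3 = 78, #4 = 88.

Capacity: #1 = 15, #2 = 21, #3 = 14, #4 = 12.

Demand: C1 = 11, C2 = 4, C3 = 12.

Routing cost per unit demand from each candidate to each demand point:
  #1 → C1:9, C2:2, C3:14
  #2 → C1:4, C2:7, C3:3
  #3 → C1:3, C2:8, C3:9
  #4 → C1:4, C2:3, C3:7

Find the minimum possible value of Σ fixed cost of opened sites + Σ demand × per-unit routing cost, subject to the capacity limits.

265

Open {#2, #3}; cheapest assignment that respects the capacities:
  #2 (cap 21, load 16): C2, C3 — cost 4×7 + 12×3 = 64
  #3 (cap 14, load 11): C1 — cost 11×3 = 33
  Shipping 97, fixed 168 → total 265.
  Any other capacity-feasible assignment to {#2, #3} ships for at least 97.
Compare {#2, #4}: its best feasible assignment gives total 286.
Compare {#1, #2}: its best feasible assignment gives total 303.
Every other set of open sites that can feasibly serve all demand totals ≥ 286 even under its best assignment. Minimum: 265.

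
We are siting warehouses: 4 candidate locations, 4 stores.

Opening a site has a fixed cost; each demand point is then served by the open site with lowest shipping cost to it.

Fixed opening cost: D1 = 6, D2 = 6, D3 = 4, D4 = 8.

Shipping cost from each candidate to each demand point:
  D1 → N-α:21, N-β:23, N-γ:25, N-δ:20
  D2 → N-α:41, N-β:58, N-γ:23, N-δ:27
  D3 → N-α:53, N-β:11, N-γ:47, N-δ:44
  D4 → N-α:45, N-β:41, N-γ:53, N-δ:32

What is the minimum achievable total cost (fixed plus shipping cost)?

87

Open {D1, D3}: assign each demand point to its cheapest open site.
  N-α→D1 21, N-β→D3 11, N-γ→D1 25, N-δ→D1 20
  shipping cost 77, fixed 10 → total 87.
Compare {D1, D2, D3}: shipping cost 75 + fixed 16 = 91.
Compare {D1}: shipping cost 89 + fixed 6 = 95.
Compare {D1, D3, D4}: shipping cost 77 + fixed 18 = 95.
All other subsets cost ≥ 91. Minimum total cost: 87.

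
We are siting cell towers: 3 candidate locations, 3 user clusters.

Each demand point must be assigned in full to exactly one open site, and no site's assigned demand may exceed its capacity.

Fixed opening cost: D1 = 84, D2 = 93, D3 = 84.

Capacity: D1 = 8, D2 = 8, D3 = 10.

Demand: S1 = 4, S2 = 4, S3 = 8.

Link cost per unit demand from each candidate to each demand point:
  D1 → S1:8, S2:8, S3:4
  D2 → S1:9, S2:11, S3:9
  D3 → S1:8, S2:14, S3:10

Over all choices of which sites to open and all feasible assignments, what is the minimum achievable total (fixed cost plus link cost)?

Open {D1, D3}; cheapest assignment that respects the capacities:
  D1 (cap 8, load 8): S3 — cost 8×4 = 32
  D3 (cap 10, load 8): S1, S2 — cost 4×8 + 4×14 = 88
  Shipping 120, fixed 168 → total 288.
  Any other capacity-feasible assignment to {D1, D3} ships for at least 120.
Compare {D1, D2}: its best feasible assignment gives total 289.
Compare {D2, D3}: its best feasible assignment gives total 337.
Every other set of open sites that can feasibly serve all demand totals ≥ 289 even under its best assignment. Minimum: 288.

288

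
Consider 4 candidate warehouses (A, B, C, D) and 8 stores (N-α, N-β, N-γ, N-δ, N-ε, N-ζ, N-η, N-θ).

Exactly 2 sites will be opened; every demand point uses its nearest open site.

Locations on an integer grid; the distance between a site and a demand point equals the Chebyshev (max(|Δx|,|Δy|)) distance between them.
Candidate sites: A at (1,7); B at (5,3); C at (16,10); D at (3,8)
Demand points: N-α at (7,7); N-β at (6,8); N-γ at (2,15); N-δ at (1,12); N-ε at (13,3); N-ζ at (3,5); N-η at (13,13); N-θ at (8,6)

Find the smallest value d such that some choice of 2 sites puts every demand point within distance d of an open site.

7

Open {C, D}.
  Farthest demand point is N-γ at distance 7 (to D); all others are ≤ 7.
With {A, C} the worst case is 8.
With {A, B} the worst case is 10.
No size-2 selection achieves below 7.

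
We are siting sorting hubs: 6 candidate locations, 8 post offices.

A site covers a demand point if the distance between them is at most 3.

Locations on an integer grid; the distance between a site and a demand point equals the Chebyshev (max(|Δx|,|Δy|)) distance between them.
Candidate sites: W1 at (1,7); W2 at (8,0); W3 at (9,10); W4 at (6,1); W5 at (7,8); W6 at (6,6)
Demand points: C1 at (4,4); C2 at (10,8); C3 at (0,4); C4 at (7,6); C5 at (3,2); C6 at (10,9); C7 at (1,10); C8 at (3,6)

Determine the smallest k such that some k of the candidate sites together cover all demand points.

3

Coverage sets (demand points within 3 of each site):
  W1: {C1, C3, C7, C8}
  W2: {}
  W3: {C2, C6}
  W4: {C1, C5}
  W5: {C2, C4, C6}
  W6: {C1, C4, C8}
No 2 sites suffice: every size-2 union leaves at least one demand point uncovered.
But {W1, W4, W5} covers everything, so the minimum is 3.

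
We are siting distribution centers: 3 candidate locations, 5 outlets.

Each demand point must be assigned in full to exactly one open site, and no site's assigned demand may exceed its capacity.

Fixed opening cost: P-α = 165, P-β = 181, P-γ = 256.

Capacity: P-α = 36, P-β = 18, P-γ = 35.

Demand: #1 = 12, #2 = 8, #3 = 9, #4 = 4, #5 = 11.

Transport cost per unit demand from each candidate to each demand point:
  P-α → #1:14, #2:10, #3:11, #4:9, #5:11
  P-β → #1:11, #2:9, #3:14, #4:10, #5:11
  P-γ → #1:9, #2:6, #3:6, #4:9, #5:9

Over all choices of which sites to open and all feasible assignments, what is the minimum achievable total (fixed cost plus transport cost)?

788

Open {P-α, P-γ}; cheapest assignment that respects the capacities:
  P-α (cap 36, load 15): #4, #5 — cost 4×9 + 11×11 = 157
  P-γ (cap 35, load 29): #1, #2, #3 — cost 12×9 + 8×6 + 9×6 = 210
  Shipping 367, fixed 421 → total 788.
  Any other capacity-feasible assignment to {P-α, P-γ} ships for at least 367.
Compare {P-β, P-γ}: its best feasible assignment gives total 804.
Compare {P-α, P-β}: its best feasible assignment gives total 814.
Every other set of open sites that can feasibly serve all demand totals ≥ 804 even under its best assignment. Minimum: 788.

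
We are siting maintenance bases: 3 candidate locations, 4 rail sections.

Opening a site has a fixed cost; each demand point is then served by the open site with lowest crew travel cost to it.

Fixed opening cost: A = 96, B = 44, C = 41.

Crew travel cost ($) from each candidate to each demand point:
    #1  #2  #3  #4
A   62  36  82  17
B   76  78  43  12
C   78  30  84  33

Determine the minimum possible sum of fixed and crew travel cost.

246

Open {B, C}: assign each demand point to its cheapest open site.
  #1→B 76, #2→C 30, #3→B 43, #4→B 12
  crew travel cost 161, fixed 85 → total 246.
Compare {B}: crew travel cost 209 + fixed 44 = 253.
Compare {C}: crew travel cost 225 + fixed 41 = 266.
Compare {A}: crew travel cost 197 + fixed 96 = 293.
All other subsets cost ≥ 253. Minimum total cost: 246.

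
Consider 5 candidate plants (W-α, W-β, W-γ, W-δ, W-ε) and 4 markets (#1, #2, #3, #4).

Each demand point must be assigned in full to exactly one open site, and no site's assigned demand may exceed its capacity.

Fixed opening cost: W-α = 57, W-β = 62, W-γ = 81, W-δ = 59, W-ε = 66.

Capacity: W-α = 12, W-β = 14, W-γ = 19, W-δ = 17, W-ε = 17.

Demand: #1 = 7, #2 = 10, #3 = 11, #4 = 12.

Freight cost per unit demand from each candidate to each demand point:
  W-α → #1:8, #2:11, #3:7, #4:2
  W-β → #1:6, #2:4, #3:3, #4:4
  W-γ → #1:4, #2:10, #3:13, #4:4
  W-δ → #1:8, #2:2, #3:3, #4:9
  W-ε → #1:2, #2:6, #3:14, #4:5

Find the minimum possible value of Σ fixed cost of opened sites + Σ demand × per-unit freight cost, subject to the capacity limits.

311

Open {W-α, W-β, W-δ}; cheapest assignment that respects the capacities:
  W-α (cap 12, load 12): #4 — cost 12×2 = 24
  W-β (cap 14, load 11): #3 — cost 11×3 = 33
  W-δ (cap 17, load 17): #1, #2 — cost 7×8 + 10×2 = 76
  Shipping 133, fixed 178 → total 311.
  Any other capacity-feasible assignment to {W-α, W-β, W-δ} ships for at least 133.
Compare {W-α, W-δ, W-ε}: its best feasible assignment gives total 313.
Compare {W-α, W-β, W-ε}: its best feasible assignment gives total 316.
Every other set of open sites that can feasibly serve all demand totals ≥ 313 even under its best assignment. Minimum: 311.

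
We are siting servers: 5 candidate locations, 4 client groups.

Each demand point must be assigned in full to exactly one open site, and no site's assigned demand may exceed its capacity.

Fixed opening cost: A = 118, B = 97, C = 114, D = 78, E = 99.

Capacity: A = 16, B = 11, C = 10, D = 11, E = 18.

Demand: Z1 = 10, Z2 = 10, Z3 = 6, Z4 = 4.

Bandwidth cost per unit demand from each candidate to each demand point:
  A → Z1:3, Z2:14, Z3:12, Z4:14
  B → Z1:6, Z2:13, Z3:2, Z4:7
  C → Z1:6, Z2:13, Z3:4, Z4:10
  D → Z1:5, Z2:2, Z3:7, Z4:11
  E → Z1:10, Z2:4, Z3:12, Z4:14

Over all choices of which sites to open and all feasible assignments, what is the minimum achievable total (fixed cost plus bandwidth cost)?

383

Open {A, B, D}; cheapest assignment that respects the capacities:
  A (cap 16, load 10): Z1 — cost 10×3 = 30
  B (cap 11, load 10): Z3, Z4 — cost 6×2 + 4×7 = 40
  D (cap 11, load 10): Z2 — cost 10×2 = 20
  Shipping 90, fixed 293 → total 383.
  Any other capacity-feasible assignment to {A, B, D} ships for at least 90.
Compare {B, D, E}: its best feasible assignment gives total 404.
Compare {B, C, D}: its best feasible assignment gives total 409.
Every other set of open sites that can feasibly serve all demand totals ≥ 404 even under its best assignment. Minimum: 383.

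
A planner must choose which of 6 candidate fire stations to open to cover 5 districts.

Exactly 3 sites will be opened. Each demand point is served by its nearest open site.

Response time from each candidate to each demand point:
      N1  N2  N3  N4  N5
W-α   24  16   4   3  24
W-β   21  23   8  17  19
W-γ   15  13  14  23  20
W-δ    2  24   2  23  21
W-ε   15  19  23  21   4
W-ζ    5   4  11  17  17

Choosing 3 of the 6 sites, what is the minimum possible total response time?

Open {W-α, W-ε, W-ζ}.
  N1→W-ζ 5, N2→W-ζ 4, N3→W-α 4, N4→W-α 3, N5→W-ε 4  ⇒ total 20.
Compare {W-α, W-δ, W-ε}: total 27.
Compare {W-α, W-δ, W-ζ}: total 28.
No size-3 selection does better; minimum is 20.

20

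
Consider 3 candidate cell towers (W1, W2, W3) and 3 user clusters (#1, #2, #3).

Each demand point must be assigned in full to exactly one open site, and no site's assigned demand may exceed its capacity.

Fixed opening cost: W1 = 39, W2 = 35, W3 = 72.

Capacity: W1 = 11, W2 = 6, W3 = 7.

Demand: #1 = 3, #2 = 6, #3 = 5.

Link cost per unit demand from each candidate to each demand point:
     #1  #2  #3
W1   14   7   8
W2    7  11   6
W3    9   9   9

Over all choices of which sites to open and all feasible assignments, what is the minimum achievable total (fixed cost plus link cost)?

177

Open {W1, W2}; cheapest assignment that respects the capacities:
  W1 (cap 11, load 11): #2, #3 — cost 6×7 + 5×8 = 82
  W2 (cap 6, load 3): #1 — cost 3×7 = 21
  Shipping 103, fixed 74 → total 177.
  Any other capacity-feasible assignment to {W1, W2} ships for at least 103.
Compare {W1, W3}: its best feasible assignment gives total 220.
Compare {W1, W2, W3}: its best feasible assignment gives total 245.
Every other set of open sites that can feasibly serve all demand totals ≥ 220 even under its best assignment. Minimum: 177.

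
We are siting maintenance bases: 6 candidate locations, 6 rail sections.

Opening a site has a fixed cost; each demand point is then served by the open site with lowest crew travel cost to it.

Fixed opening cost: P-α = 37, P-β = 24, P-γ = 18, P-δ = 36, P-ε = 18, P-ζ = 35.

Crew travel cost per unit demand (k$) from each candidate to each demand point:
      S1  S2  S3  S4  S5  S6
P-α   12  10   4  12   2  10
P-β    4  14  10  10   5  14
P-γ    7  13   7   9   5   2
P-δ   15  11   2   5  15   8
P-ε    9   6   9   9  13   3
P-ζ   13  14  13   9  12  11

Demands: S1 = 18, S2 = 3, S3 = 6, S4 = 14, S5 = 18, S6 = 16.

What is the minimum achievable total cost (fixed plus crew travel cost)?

367

Open {P-α, P-β, P-γ, P-δ}: assign each demand point to its cheapest open site.
  S1→P-β 18×4=72, S2→P-α 3×10=30, S3→P-δ 6×2=12, S4→P-δ 14×5=70, S5→P-α 18×2=36, S6→P-γ 16×2=32
  crew travel cost 252, fixed 115 → total 367.
Compare {P-α, P-β, P-δ, P-ε}: crew travel cost 256 + fixed 115 = 371.
Compare {P-α, P-β, P-γ, P-δ, P-ε}: crew travel cost 240 + fixed 133 = 373.
Compare {P-β, P-γ, P-δ}: crew travel cost 309 + fixed 78 = 387.
All other subsets cost ≥ 371. Minimum total cost: 367.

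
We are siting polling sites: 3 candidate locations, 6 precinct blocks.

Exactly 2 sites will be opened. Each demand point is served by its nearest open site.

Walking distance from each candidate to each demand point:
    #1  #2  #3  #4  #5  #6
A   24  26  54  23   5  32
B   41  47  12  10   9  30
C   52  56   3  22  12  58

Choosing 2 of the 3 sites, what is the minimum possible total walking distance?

Open {A, B}.
  #1→A 24, #2→A 26, #3→B 12, #4→B 10, #5→A 5, #6→B 30  ⇒ total 107.
Compare {A, C}: total 112.
Compare {B, C}: total 140.

107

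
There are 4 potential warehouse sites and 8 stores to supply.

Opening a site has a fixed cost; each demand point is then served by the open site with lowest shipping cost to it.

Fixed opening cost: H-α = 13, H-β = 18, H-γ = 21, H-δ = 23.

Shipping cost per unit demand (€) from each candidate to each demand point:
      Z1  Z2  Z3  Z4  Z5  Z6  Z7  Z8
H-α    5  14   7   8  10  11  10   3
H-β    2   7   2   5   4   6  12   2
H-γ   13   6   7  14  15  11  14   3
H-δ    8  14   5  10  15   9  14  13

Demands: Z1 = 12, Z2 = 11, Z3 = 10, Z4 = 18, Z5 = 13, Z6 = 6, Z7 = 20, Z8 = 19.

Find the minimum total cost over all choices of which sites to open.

Open {H-α, H-β}: assign each demand point to its cheapest open site.
  Z1→H-β 12×2=24, Z2→H-β 11×7=77, Z3→H-β 10×2=20, Z4→H-β 18×5=90, Z5→H-β 13×4=52, Z6→H-β 6×6=36, Z7→H-α 20×10=200, Z8→H-β 19×2=38
  shipping cost 537, fixed 31 → total 568.
Compare {H-α, H-β, H-γ}: shipping cost 526 + fixed 52 = 578.
Compare {H-α, H-β, H-δ}: shipping cost 537 + fixed 54 = 591.
Compare {H-β}: shipping cost 577 + fixed 18 = 595.
All other subsets cost ≥ 578. Minimum total cost: 568.

568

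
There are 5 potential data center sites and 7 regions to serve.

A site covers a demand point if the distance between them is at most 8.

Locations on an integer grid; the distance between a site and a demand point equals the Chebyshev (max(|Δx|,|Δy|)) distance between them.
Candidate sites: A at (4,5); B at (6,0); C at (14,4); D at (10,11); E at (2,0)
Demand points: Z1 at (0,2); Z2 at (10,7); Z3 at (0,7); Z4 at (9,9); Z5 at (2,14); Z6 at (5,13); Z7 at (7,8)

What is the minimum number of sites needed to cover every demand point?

Coverage sets (demand points within 8 of each site):
  A: {Z1, Z2, Z3, Z4, Z6, Z7}
  B: {Z1, Z2, Z3, Z7}
  C: {Z2, Z4, Z7}
  D: {Z2, Z4, Z5, Z6, Z7}
  E: {Z1, Z2, Z3, Z7}
No single site covers all 7 demand points.
But {A, D} covers everything, so the minimum is 2.

2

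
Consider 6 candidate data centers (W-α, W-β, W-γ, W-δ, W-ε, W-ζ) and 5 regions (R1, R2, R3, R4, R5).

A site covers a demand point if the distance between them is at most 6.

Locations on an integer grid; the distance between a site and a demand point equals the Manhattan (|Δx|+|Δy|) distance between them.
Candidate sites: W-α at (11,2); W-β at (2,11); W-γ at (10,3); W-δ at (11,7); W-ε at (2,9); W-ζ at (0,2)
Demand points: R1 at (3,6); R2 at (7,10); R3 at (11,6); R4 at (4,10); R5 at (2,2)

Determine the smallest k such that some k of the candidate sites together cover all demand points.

Coverage sets (demand points within 6 of each site):
  W-α: {R3}
  W-β: {R1, R2, R4}
  W-γ: {R3}
  W-δ: {R3}
  W-ε: {R1, R2, R4}
  W-ζ: {R5}
No 2 sites suffice: every size-2 union leaves at least one demand point uncovered.
But {W-α, W-β, W-ζ} covers everything, so the minimum is 3.

3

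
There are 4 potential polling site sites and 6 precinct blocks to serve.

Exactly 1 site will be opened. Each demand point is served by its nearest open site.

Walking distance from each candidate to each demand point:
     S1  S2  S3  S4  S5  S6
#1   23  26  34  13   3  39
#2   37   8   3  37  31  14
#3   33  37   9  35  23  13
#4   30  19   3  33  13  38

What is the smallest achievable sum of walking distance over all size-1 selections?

Open {#2}.
  S1→#2 37, S2→#2 8, S3→#2 3, S4→#2 37, S5→#2 31, S6→#2 14  ⇒ total 130.
Compare {#4}: total 136.
Compare {#1}: total 138.
No size-1 selection does better; minimum is 130.

130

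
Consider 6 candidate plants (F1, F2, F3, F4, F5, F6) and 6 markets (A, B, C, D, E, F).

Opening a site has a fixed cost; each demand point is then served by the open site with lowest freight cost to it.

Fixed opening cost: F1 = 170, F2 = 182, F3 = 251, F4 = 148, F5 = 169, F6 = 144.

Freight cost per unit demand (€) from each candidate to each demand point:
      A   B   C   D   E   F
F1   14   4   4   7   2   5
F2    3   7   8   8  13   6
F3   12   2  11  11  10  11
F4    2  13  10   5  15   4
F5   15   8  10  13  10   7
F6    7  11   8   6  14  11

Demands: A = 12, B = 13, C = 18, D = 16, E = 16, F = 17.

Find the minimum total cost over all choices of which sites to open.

646

Open {F1, F4}: assign each demand point to its cheapest open site.
  A→F4 12×2=24, B→F1 13×4=52, C→F1 18×4=72, D→F4 16×5=80, E→F1 16×2=32, F→F4 17×4=68
  freight cost 328, fixed 318 → total 646.
Compare {F1}: freight cost 521 + fixed 170 = 691.
Compare {F1, F6}: freight cost 421 + fixed 314 = 735.
Compare {F1, F2}: freight cost 389 + fixed 352 = 741.
All other subsets cost ≥ 691. Minimum total cost: 646.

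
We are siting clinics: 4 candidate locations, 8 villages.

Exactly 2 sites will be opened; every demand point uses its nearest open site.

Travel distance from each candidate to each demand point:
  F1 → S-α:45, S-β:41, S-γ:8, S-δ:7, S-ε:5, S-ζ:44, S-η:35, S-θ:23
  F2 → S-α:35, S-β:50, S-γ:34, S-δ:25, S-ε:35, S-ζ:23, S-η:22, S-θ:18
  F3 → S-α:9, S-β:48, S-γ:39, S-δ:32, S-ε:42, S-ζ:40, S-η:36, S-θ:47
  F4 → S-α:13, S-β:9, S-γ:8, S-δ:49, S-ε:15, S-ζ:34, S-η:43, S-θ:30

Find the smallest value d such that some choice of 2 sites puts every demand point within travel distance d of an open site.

Open {F2, F4}.
  Farthest demand point is S-δ at travel distance 25 (to F2); all others are ≤ 25.
With {F1, F4} the worst case is 35.
With {F3, F4} the worst case is 36.
No size-2 selection achieves below 25.

25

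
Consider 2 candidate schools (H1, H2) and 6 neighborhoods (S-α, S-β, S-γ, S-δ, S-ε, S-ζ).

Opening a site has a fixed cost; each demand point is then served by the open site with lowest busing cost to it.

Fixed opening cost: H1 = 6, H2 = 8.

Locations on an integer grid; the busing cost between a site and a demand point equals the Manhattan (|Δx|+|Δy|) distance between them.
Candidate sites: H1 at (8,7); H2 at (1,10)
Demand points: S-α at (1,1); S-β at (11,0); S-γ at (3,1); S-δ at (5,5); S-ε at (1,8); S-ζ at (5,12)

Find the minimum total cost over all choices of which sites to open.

57

Open {H1, H2}: assign each demand point to its cheapest open site.
  S-α→H2 9, S-β→H1 10, S-γ→H1 11, S-δ→H1 5, S-ε→H2 2, S-ζ→H2 6
  busing cost 43, fixed 14 → total 57.
Compare {H1}: busing cost 55 + fixed 6 = 61.
Compare {H2}: busing cost 57 + fixed 8 = 65.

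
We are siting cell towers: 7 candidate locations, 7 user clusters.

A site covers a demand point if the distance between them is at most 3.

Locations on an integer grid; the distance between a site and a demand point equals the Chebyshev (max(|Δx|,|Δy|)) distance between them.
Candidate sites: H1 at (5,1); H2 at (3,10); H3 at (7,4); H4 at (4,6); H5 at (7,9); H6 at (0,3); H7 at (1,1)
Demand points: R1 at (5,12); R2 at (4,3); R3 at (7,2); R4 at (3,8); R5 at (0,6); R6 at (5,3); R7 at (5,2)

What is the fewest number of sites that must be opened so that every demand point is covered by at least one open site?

Coverage sets (demand points within 3 of each site):
  H1: {R2, R3, R6, R7}
  H2: {R1, R4}
  H3: {R2, R3, R6, R7}
  H4: {R2, R4, R6}
  H5: {R1}
  H6: {R5}
  H7: {R2}
No 2 sites suffice: every size-2 union leaves at least one demand point uncovered.
But {H1, H2, H6} covers everything, so the minimum is 3.

3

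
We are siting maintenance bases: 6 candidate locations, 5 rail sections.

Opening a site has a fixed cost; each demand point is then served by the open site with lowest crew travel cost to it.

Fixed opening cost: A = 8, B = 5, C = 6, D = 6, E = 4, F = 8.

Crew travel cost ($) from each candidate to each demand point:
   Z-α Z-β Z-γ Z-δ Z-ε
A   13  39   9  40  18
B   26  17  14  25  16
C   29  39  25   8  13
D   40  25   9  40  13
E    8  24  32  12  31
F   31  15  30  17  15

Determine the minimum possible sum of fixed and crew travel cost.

Open {B, D, E}: assign each demand point to its cheapest open site.
  Z-α→E 8, Z-β→B 17, Z-γ→D 9, Z-δ→E 12, Z-ε→D 13
  crew travel cost 59, fixed 15 → total 74.
Compare {B, C, E}: crew travel cost 60 + fixed 15 = 75.
Compare {D, E, F}: crew travel cost 57 + fixed 18 = 75.
Compare {B, E}: crew travel cost 67 + fixed 9 = 76.
All other subsets cost ≥ 75. Minimum total cost: 74.

74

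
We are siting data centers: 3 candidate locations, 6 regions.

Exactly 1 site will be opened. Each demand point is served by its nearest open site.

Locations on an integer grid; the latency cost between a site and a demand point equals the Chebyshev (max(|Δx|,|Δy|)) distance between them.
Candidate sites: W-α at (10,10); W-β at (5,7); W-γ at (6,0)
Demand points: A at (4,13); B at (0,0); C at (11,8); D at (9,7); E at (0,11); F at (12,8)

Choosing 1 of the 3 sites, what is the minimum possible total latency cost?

33

Open {W-α}.
  A→W-α 6, B→W-α 10, C→W-α 2, D→W-α 3, E→W-α 10, F→W-α 2  ⇒ total 33.
Compare {W-β}: total 35.
Compare {W-γ}: total 53.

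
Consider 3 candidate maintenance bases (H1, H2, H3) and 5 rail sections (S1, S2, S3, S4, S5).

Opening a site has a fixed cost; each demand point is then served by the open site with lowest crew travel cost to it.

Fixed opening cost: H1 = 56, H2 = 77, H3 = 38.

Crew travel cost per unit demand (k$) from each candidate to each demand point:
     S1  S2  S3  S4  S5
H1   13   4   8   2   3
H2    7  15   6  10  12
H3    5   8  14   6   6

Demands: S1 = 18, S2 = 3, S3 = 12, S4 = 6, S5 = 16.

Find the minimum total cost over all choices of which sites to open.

Open {H1, H3}: assign each demand point to its cheapest open site.
  S1→H3 18×5=90, S2→H1 3×4=12, S3→H1 12×8=96, S4→H1 6×2=12, S5→H1 16×3=48
  crew travel cost 258, fixed 94 → total 352.
Compare {H1, H2}: crew travel cost 270 + fixed 133 = 403.
Compare {H1, H2, H3}: crew travel cost 234 + fixed 171 = 405.
Compare {H2, H3}: crew travel cost 318 + fixed 115 = 433.
All other subsets cost ≥ 403. Minimum total cost: 352.

352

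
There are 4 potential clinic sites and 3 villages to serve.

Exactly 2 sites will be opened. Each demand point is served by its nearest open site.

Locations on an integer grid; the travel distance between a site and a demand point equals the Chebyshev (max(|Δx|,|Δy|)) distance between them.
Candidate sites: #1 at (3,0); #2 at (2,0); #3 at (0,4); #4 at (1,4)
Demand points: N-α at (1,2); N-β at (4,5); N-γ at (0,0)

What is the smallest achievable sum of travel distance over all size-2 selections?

7

Open {#2, #4}.
  N-α→#2 2, N-β→#4 3, N-γ→#2 2  ⇒ total 7.
Compare {#1, #4}: total 8.
Compare {#2, #3}: total 8.
No size-2 selection does better; minimum is 7.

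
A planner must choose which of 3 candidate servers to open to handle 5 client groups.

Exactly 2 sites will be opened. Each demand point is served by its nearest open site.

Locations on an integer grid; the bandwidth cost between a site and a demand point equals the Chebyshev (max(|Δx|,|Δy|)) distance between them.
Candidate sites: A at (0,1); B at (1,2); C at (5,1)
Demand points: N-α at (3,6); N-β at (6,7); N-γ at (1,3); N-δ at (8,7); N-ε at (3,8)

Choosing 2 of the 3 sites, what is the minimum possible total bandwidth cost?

Open {B, C}.
  N-α→B 4, N-β→B 5, N-γ→B 1, N-δ→C 6, N-ε→B 6  ⇒ total 22.
Compare {A, B}: total 23.
Compare {A, C}: total 26.

22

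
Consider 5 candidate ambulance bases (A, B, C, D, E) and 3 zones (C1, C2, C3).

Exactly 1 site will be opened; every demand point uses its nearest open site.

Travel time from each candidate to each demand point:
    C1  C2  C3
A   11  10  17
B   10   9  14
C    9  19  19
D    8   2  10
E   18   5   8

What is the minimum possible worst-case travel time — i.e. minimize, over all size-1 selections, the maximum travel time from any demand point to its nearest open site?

10

Open {D}.
  Farthest demand point is C3 at travel time 10 (to D); all others are ≤ 10.
With {B} the worst case is 14.
With {A} the worst case is 17.
No size-1 selection achieves below 10.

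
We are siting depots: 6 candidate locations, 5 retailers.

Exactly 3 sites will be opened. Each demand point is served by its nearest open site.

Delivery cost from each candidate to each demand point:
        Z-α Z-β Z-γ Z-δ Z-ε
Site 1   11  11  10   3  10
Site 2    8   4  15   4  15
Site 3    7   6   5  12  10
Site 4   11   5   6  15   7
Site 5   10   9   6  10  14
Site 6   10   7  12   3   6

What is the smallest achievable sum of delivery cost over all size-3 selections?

25

Open {Site 2, Site 3, Site 6}.
  Z-α→Site 3 7, Z-β→Site 2 4, Z-γ→Site 3 5, Z-δ→Site 6 3, Z-ε→Site 6 6  ⇒ total 25.
Compare {Site 3, Site 4, Site 6}: total 26.
Compare {Site 1, Site 3, Site 4}: total 27.
No size-3 selection does better; minimum is 25.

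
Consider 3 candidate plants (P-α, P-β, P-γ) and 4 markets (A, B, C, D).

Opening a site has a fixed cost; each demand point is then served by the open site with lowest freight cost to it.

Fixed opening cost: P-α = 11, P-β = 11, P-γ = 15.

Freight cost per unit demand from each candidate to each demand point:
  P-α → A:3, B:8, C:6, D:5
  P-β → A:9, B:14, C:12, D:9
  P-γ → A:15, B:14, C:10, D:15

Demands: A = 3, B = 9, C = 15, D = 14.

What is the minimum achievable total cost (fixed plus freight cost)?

252

Open {P-α}: assign each demand point to its cheapest open site.
  A→P-α 3×3=9, B→P-α 9×8=72, C→P-α 15×6=90, D→P-α 14×5=70
  freight cost 241, fixed 11 → total 252.
Compare {P-α, P-β}: freight cost 241 + fixed 22 = 263.
Compare {P-α, P-γ}: freight cost 241 + fixed 26 = 267.
Compare {P-α, P-β, P-γ}: freight cost 241 + fixed 37 = 278.
All other subsets cost ≥ 263. Minimum total cost: 252.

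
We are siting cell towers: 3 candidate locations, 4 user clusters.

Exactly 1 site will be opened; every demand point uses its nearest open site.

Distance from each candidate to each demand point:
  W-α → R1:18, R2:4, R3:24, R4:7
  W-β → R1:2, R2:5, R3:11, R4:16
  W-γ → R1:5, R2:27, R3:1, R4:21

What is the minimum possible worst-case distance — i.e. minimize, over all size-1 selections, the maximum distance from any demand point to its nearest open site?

Open {W-β}.
  Farthest demand point is R4 at distance 16 (to W-β); all others are ≤ 16.
With {W-α} the worst case is 24.
With {W-γ} the worst case is 27.
No size-1 selection achieves below 16.

16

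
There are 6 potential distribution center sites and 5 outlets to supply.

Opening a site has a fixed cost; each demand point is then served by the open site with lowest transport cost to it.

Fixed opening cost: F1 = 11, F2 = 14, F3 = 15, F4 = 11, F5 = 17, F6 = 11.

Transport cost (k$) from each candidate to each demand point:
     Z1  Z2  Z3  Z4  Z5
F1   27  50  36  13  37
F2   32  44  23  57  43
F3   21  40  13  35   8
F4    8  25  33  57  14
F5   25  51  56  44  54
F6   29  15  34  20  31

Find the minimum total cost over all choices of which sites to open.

Open {F3, F4, F6}: assign each demand point to its cheapest open site.
  Z1→F4 8, Z2→F6 15, Z3→F3 13, Z4→F6 20, Z5→F3 8
  transport cost 64, fixed 37 → total 101.
Compare {F3, F6}: transport cost 77 + fixed 26 = 103.
Compare {F1, F3, F4}: transport cost 67 + fixed 37 = 104.
Compare {F1, F3, F4, F6}: transport cost 57 + fixed 48 = 105.
All other subsets cost ≥ 103. Minimum total cost: 101.

101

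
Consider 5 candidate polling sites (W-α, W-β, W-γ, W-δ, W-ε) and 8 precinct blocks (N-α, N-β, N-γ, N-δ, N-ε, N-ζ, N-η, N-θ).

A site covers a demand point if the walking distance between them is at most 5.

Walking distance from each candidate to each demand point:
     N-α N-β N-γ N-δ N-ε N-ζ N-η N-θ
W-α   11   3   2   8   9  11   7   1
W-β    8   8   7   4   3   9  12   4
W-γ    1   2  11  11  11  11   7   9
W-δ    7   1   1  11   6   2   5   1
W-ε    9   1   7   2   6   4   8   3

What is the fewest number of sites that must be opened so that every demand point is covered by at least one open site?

Coverage sets (demand points within 5 of each site):
  W-α: {N-β, N-γ, N-θ}
  W-β: {N-δ, N-ε, N-θ}
  W-γ: {N-α, N-β}
  W-δ: {N-β, N-γ, N-ζ, N-η, N-θ}
  W-ε: {N-β, N-δ, N-ζ, N-θ}
No 2 sites suffice: every size-2 union leaves at least one demand point uncovered.
But {W-β, W-γ, W-δ} covers everything, so the minimum is 3.

3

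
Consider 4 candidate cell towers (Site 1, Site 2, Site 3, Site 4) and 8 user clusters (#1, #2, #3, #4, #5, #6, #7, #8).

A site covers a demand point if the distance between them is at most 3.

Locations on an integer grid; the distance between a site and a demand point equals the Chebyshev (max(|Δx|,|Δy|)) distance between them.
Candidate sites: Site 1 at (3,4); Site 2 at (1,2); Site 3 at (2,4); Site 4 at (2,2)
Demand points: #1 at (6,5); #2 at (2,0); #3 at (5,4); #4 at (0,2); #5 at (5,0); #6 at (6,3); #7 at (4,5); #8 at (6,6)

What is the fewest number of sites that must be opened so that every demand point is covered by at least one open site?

Coverage sets (demand points within 3 of each site):
  Site 1: {#1, #3, #4, #6, #7, #8}
  Site 2: {#2, #4, #7}
  Site 3: {#3, #4, #7}
  Site 4: {#2, #3, #4, #5, #7}
No single site covers all 8 demand points.
But {Site 1, Site 4} covers everything, so the minimum is 2.

2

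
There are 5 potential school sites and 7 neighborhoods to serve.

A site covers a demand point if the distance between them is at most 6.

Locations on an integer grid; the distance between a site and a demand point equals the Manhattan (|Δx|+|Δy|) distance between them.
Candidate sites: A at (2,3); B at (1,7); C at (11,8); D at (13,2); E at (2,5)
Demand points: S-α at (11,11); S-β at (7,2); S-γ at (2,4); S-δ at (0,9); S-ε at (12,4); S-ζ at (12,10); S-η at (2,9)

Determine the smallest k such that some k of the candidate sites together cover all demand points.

3

Coverage sets (demand points within 6 of each site):
  A: {S-β, S-γ, S-η}
  B: {S-γ, S-δ, S-η}
  C: {S-α, S-ε, S-ζ}
  D: {S-β, S-ε}
  E: {S-γ, S-δ, S-η}
No 2 sites suffice: every size-2 union leaves at least one demand point uncovered.
But {A, B, C} covers everything, so the minimum is 3.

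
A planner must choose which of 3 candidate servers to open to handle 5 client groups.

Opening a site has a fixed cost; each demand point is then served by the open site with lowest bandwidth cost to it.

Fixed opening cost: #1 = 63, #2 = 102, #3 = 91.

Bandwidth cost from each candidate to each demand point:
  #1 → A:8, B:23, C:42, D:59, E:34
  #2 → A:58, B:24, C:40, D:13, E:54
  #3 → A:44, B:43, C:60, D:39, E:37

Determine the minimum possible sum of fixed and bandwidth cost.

229

Open {#1}: assign each demand point to its cheapest open site.
  A→#1 8, B→#1 23, C→#1 42, D→#1 59, E→#1 34
  bandwidth cost 166, fixed 63 → total 229.
Compare {#1, #2}: bandwidth cost 118 + fixed 165 = 283.
Compare {#2}: bandwidth cost 189 + fixed 102 = 291.
Compare {#1, #3}: bandwidth cost 146 + fixed 154 = 300.
All other subsets cost ≥ 283. Minimum total cost: 229.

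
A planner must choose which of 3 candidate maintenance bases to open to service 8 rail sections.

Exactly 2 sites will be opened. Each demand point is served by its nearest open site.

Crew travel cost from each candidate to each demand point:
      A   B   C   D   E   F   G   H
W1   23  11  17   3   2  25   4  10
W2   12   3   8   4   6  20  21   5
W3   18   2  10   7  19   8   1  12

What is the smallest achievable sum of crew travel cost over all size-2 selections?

Open {W2, W3}.
  A→W2 12, B→W3 2, C→W2 8, D→W2 4, E→W2 6, F→W3 8, G→W3 1, H→W2 5  ⇒ total 46.
Compare {W1, W3}: total 54.
Compare {W1, W2}: total 57.

46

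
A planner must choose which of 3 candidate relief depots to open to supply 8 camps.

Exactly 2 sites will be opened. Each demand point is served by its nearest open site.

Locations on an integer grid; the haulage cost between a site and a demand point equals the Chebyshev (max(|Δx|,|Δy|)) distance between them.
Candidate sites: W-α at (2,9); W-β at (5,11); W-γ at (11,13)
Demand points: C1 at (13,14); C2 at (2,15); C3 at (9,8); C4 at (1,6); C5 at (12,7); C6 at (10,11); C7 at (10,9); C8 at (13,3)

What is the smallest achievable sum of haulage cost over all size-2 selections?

Open {W-β, W-γ}.
  C1→W-γ 2, C2→W-β 4, C3→W-β 4, C4→W-β 5, C5→W-γ 6, C6→W-γ 2, C7→W-γ 4, C8→W-β 8  ⇒ total 35.
Compare {W-α, W-γ}: total 38.
Compare {W-α, W-β}: total 44.

35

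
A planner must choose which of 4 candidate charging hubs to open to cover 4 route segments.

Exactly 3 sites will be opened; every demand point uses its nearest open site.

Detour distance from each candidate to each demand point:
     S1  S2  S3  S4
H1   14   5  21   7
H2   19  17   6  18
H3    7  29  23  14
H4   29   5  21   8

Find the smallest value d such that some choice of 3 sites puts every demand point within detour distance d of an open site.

7

Open {H1, H2, H3}.
  Farthest demand point is S1 at detour distance 7 (to H3); all others are ≤ 7.
With {H2, H3, H4} the worst case is 8.
With {H1, H2, H4} the worst case is 14.
No size-3 selection achieves below 7.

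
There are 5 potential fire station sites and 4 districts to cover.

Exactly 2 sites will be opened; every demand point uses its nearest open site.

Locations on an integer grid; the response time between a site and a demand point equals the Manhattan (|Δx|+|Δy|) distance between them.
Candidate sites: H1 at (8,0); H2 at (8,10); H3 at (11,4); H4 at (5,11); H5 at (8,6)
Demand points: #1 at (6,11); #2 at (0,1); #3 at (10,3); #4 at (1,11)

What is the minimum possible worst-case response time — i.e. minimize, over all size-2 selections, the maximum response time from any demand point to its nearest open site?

9

Open {H1, H2}.
  Farthest demand point is #2 at response time 9 (to H1); all others are ≤ 9.
With {H1, H4} the worst case is 9.
With {H1, H5} the worst case is 12.
No size-2 selection achieves below 9.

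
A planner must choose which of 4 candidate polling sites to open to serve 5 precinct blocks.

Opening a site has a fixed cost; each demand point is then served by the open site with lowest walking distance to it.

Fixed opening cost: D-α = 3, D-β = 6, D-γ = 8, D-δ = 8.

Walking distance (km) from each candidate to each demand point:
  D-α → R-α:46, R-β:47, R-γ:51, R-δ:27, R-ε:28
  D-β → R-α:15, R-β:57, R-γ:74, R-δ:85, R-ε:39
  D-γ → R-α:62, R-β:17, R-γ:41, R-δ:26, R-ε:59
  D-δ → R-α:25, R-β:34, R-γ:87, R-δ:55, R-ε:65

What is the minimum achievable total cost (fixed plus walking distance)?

Open {D-α, D-β, D-γ}: assign each demand point to its cheapest open site.
  R-α→D-β 15, R-β→D-γ 17, R-γ→D-γ 41, R-δ→D-γ 26, R-ε→D-α 28
  walking distance 127, fixed 17 → total 144.
Compare {D-β, D-γ}: walking distance 138 + fixed 14 = 152.
Compare {D-α, D-β, D-γ, D-δ}: walking distance 127 + fixed 25 = 152.
Compare {D-α, D-γ, D-δ}: walking distance 137 + fixed 19 = 156.
All other subsets cost ≥ 152. Minimum total cost: 144.

144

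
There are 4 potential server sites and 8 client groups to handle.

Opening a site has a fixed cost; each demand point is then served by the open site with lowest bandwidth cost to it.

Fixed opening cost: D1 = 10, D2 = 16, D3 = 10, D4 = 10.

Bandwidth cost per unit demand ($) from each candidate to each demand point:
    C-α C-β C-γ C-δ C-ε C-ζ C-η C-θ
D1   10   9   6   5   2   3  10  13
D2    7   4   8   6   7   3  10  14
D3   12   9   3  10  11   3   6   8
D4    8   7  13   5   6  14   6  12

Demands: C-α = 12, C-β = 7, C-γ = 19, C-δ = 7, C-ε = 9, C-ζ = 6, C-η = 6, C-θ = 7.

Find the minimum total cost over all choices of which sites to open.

368

Open {D1, D2, D3}: assign each demand point to its cheapest open site.
  C-α→D2 12×7=84, C-β→D2 7×4=28, C-γ→D3 19×3=57, C-δ→D1 7×5=35, C-ε→D1 9×2=18, C-ζ→D1 6×3=18, C-η→D3 6×6=36, C-θ→D3 7×8=56
  bandwidth cost 332, fixed 36 → total 368.
Compare {D1, D2, D3, D4}: bandwidth cost 332 + fixed 46 = 378.
Compare {D1, D3, D4}: bandwidth cost 365 + fixed 30 = 395.
Compare {D2, D3, D4}: bandwidth cost 368 + fixed 36 = 404.
All other subsets cost ≥ 378. Minimum total cost: 368.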